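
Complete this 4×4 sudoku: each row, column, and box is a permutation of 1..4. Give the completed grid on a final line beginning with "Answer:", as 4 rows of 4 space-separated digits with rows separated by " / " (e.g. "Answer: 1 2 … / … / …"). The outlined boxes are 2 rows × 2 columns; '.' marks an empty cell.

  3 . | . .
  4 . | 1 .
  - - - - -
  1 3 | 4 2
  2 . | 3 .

Step 1. [r1c2∈{1,2}] in row 1, 1 fits only at r1c2 ⇒ r1c2=1.
Step 2. [r4c2∈{4}] r4c2 is down to just 4. So r4c2=4.
Step 3. [r2c2∈{2}] nothing but 2 survives at r2c2. So r2c2=2.
Step 4. [r1c4∈{4}] r1c4 is down to just 4. So r1c4=4.
Step 5. [r1c3∈{2}] r1c3's peers cover all but 2 ⇒ r1c3=2.
Step 6. [r2c4∈{3}] r2c4 has the single candidate 3 ⇒ r2c4=3.
Step 7. [r4c4∈{1}] only 1 remains possible at r4c4 ⇒ r4c4=1.

Answer: 3 1 2 4 / 4 2 1 3 / 1 3 4 2 / 2 4 3 1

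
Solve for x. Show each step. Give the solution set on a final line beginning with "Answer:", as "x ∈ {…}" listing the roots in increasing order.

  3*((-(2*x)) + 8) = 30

Step 1. [3*((-(2*x)) + 8) = 30] 3 out front; divide by 3 ⇒ div: (-(2*x)) + 8 = 10.
Step 2. [(-(2*x)) + 8 = 10] 8 comes off first (subtract 8) ⇒ sub: -(2*x) = 2.
Step 3. [-(2*x) = 2] leading − — multiply by −1. So neg: 2*x = -2.
Step 4. [2*x = -2] LHS = 2·(…); ÷2 both sides. So div: x = -1.

Answer: x ∈ {-1}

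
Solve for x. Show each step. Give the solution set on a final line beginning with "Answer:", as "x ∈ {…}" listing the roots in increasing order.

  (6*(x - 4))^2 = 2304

Step 1. [(6*(x - 4))^2 = 2304] LHS squared, RHS 2304 ≥ 0: apply √ (±). So sqrt: 6*(x - 4) = 48 or -48.
Step 2. [6*(x - 4) = 48 or -48] 6 out front; divide by 6 ⇒ div: x - 4 = 8 or -8.
Step 3. [x - 4 = 8 or -8] the outer -4 inverts by adding 4 ⇒ sub: x = 12 or -4.

Answer: x ∈ {-4, 12}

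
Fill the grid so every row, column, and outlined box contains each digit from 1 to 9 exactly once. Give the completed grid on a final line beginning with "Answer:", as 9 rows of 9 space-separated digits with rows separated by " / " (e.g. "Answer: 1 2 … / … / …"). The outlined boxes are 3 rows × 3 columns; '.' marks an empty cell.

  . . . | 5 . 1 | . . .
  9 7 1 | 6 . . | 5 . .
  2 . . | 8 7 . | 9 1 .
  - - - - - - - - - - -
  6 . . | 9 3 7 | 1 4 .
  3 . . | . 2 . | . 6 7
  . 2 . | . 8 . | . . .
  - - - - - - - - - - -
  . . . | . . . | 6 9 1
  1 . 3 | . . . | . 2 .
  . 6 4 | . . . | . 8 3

Step 1. [r2c5∈{4}] nothing but 4 survives at r2c5 ⇒ r2c5=4.
Step 2. [r7c5∈{5}] r7c5's peers cover all but 5, so r7c5=5.
Step 3. [r7c2∈{8}] r7c2 is down to just 8, so r7c2=8.
Step 4. [r4c2∈{5}] only 5 remains possible at r4c2, so r4c2=5.
Step 5. [r1c7∈{2,3,4,7,8}] in col 7, 2 fits only at r1c7. So r1c7=2.
Step 6. [r7c4∈{2,3,4,7}] r7c4 is the only open cell in col 4 admitting 3. So r7c4=3.
Step 7. [r7c6∈{2,4}] row 7 places 4 nowhere but r7c6. So r7c6=4.
Step 8. [r4c3∈{8}] only 8 remains possible at r4c3, so r4c3=8.
Step 9. [r5c2∈{1,4,9}] col 2 places 1 nowhere but r5c2 ⇒ r5c2=1.
Step 10. [r6c1∈{4,7}] in box 4, 4 fits only at r6c1. So r6c1=4.
Step 11. [r9c7∈{7}] nothing but 7 survives at r9c7. So r9c7=7.
Step 12. [r6c8∈{3,5}] 5 has one home in col 8: r6c8, so r6c8=5.
Step 13. [r3c6∈{3}] nothing but 3 survives at r3c6, so r3c6=3.
Step 14. [r1c5∈{9}] only 9 remains possible at r1c5 ⇒ r1c5=9.
Step 15. [r8c6∈{6,8,9}] across row 8, 8 lands solely at r8c6. So r8c6=8.
Step 16. [r9c4∈{1,2}] 2 has one home in col 4: r9c4, so r9c4=2.
Step 17. [r1c3∈{6}] r1c3 is down to just 6. So r1c3=6.
Step 18. [r3c2∈{4}] r3c2 has the single candidate 4 ⇒ r3c2=4.
Step 19. [r6c3∈{7,9}] in row 6, 7 fits only at r6c3, so r6c3=7.
Step 20. [r1c9∈{4,8}] 4 has one home in row 1: r1c9. So r1c9=4.
Step 21. [r1c8∈{3,7}] row 1 places 7 nowhere but r1c8. So r1c8=7.
Step 22. [r6c4∈{1}] r6c4 has the single candidate 1. So r6c4=1.
Step 23. [r6c6∈{6}] r6c6 is down to just 6 ⇒ r6c6=6.
Step 24. [r9c6∈{9}] nothing but 9 survives at r9c6 ⇒ r9c6=9.
Step 25. [r7c3∈{2}] r7c3 is down to just 2, so r7c3=2.
Step 26. [r9c5∈{1}] r9c5 has the single candidate 1, so r9c5=1.
Step 27. [r3c9∈{6}] r3c9 is down to just 6, so r3c9=6.
Step 28. [r6c9∈{9}] r6c9's peers cover all but 9 ⇒ r6c9=9.
Step 29. [r8c2∈{9}] r8c2 has the single candidate 9. So r8c2=9.
Step 30. [r1c1∈{8}] r1c1's peers cover all but 8 ⇒ r1c1=8.
Step 31. [r5c3∈{9}] only 9 remains possible at r5c3, so r5c3=9.
Step 32. [r7c1∈{7}] r7c1 is down to just 7. So r7c1=7.
Step 33. [r5c7∈{8}] only 8 remains possible at r5c7. So r5c7=8.
Step 34. [r2c6∈{2}] only 2 remains possible at r2c6. So r2c6=2.
Step 35. [r9c1∈{5}] r9c1's peers cover all but 5. So r9c1=5.
Step 36. [r2c8∈{3}] r2c8 has the single candidate 3 ⇒ r2c8=3.
Step 37. [r5c6∈{5}] nothing but 5 survives at r5c6, so r5c6=5.
Step 38. [r8c7∈{4}] r8c7 has the single candidate 4. So r8c7=4.
Step 39. [r1c2∈{3}] only 3 remains possible at r1c2. So r1c2=3.
Step 40. [r8c5∈{6}] r8c5's peers cover all but 6 ⇒ r8c5=6.
Step 41. [r3c3∈{5}] only 5 remains possible at r3c3, so r3c3=5.
Step 42. [r6c7∈{3}] r6c7 is down to just 3, so r6c7=3.
Step 43. [r5c4∈{4}] r5c4 has the single candidate 4 ⇒ r5c4=4.
Step 44. [r8c9∈{5}] nothing but 5 survives at r8c9, so r8c9=5.
Step 45. [r8c4∈{7}] nothing but 7 survives at r8c4, so r8c4=7.
Step 46. [r2c9∈{8}] r2c9 has the single candidate 8 ⇒ r2c9=8.
Step 47. [r4c9∈{2}] r4c9 has the single candidate 2, so r4c9=2.

Answer: 8 3 6 5 9 1 2 7 4 / 9 7 1 6 4 2 5 3 8 / 2 4 5 8 7 3 9 1 6 / 6 5 8 9 3 7 1 4 2 / 3 1 9 4 2 5 8 6 7 / 4 2 7 1 8 6 3 5 9 / 7 8 2 3 5 4 6 9 1 / 1 9 3 7 6 8 4 2 5 / 5 6 4 2 1 9 7 8 3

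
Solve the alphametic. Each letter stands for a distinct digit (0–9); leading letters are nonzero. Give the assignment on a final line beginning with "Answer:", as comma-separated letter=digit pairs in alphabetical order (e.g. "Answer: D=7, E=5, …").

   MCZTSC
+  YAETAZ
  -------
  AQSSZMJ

Step 1. [A] the sum has 7 digits but both addends have 6; that extra leading digit A is the final carry, namely 1. So A=1.
Step 2. [col 1: C + Z ≡ J (mod 10)] several values work for Z in column 1 (C + Z ≡ J (mod 10), carry-in 0); try Z=8, so Z=8.
Step 3. [col 1: C + Z ≡ J (mod 10)] column 1 (C + Z ≡ J (mod 10), carry-in 0) doesn't pin J yet; pick J=0 and continue. So J=0.
Step 4. [col 1: C + Z ≡ J (mod 10)] column 1: given Z=8, J=0, carry-in 0, and digits 0,1,8 already taken and all letters distinct, C+Z≡J (mod 10) forces C=2. So C=2.
Step 5. [col 2: S + A ≡ M (mod 10)] no forcing yet in column 2 (carry-in 1); M=6 is free and consistent — try it. So M=6.
Step 6. [col 2: S + A ≡ M (mod 10)] column 2: given A=1, M=6, carry-in 1, and digits 0,1,2,6,8 already taken and all letters distinct, S+A≡M (mod 10) forces S=4 ⇒ S=4.
Step 7. [col 3: T + T ≡ Z (mod 10)] from column 3 (Z=8, carry-in 0, digits 0,1,2,4,6,8 already taken and all letters distinct): T must equal 9. So T=9.
Step 8. [col 4: Z + E ≡ S (mod 10)] column 4: given Z=8, S=4, carry-in 1, and digits 0,1,2,4,6,8,9 already taken and all letters distinct, Z+E≡S (mod 10) forces E=5 ⇒ E=5.
Step 9. [col 6: M + Y ≡ Q (mod 10)] column 6: given M=6, carry-in 0, and digits 0,1,2,4,5,6,8,9 already taken and all letters distinct, M+Y≡Q (mod 10) forces Y=7 ⇒ Y=7.
Step 10. [col 6: M + Y ≡ Q (mod 10)] in column 6 we have M+Y≡Q with carry-in 0; given M=6, Y=7 and digits 0,1,2,4,5,6,7,8,9 already taken and all letters distinct, that pins Q to 3. So Q=3.

Answer: A=1, C=2, E=5, J=0, M=6, Q=3, S=4, T=9, Y=7, Z=8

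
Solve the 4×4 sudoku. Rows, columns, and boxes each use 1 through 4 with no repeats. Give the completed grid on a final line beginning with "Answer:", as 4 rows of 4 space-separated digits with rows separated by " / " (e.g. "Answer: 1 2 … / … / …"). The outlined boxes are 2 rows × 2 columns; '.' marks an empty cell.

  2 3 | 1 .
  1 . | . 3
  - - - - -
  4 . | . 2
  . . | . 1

Step 1. [r4c3∈{3,4}] row 4 places 4 nowhere but r4c3. So r4c3=4.
Step 2. [r3c2∈{1}] only 1 remains possible at r3c2, so r3c2=1.
Step 3. [r2c2∈{4}] r2c2 is down to just 4 ⇒ r2c2=4.
Step 4. [r4c1∈{3}] r4c1 has the single candidate 3. So r4c1=3.
Step 5. [r2c3∈{2}] r2c3 has the single candidate 2 ⇒ r2c3=2.
Step 6. [r1c4∈{4}] r1c4 has the single candidate 4, so r1c4=4.
Step 7. [r3c3∈{3}] r3c3 has the single candidate 3. So r3c3=3.
Step 8. [r4c2∈{2}] r4c2 is down to just 2. So r4c2=2.

Answer: 2 3 1 4 / 1 4 2 3 / 4 1 3 2 / 3 2 4 1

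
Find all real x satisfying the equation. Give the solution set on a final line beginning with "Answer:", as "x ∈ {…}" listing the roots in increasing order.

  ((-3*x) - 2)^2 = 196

Step 1. [((-3*x) - 2)^2 = 196] LHS squared, RHS 196 ≥ 0: apply √ (±). So sqrt: (-3*x) - 2 = 14 or -14.
Step 2. [(-3*x) - 2 = 14 or -14] -2 is outermost — add 2 both sides, so sub: -3*x = 16 or -12.
Step 3. [-3*x = 16 or -12] LHS = -3·(…); ÷-3 both sides, so div: x = -16/3 or 4.

Answer: x ∈ {-16/3, 4}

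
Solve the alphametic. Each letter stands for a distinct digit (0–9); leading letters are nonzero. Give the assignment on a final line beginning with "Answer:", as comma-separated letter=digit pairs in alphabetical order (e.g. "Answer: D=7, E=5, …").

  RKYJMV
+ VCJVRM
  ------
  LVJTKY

Step 1. [col 1: V + M ≡ Y (mod 10)] V=2 is one option consistent with column 1 (V + M ≡ Y (mod 10), carry-in 0) — take it, so V=2.
Step 2. [col 1: V + M ≡ Y (mod 10)] Y=0 is one option consistent with column 1 (V + M ≡ Y (mod 10), carry-in 0) — take it ⇒ Y=0.
Step 3. [col 1: V + M ≡ Y (mod 10)] from column 1 (V=2, Y=0, carry-in 0, digits 0,2 already taken and all letters distinct): M must equal 8 ⇒ M=8.
Step 4. [col 2: M + R ≡ K (mod 10)] K=5 is one option consistent with column 2 (M + R ≡ K (mod 10), carry-in 1) — take it, so K=5.
Step 5. [col 2: M + R ≡ K (mod 10)] from column 2 (M=8, K=5, carry-in 1, digits 0,2,5,8 already taken and all letters distinct): R must equal 6. So R=6.
Step 6. [col 3: J + V ≡ T (mod 10)] column 3 (J + V ≡ T (mod 10), carry-in 1) doesn't pin T yet; pick T=4 and continue ⇒ T=4.
Step 7. [col 3: J + V ≡ T (mod 10)] column 3: given V=2, T=4, carry-in 1, and digits 0,2,4,5,6,8 already taken and all letters distinct, J+V≡T (mod 10) forces J=1, so J=1.
Step 8. [col 5: K + C ≡ V (mod 10)] column 5 reads K+C+carry(0)=V with K=5, V=2; with digits 0,1,2,4,5,6,8 already taken and all letters distinct, the only value for C is 7, so C=7.
Step 9. [col 6: R + V ≡ L (mod 10)] in column 6 we have R+V≡L with carry-in 1; given R=6, V=2 and digits 0,1,2,4,5,6,7,8 already taken and all letters distinct, that pins L to 9, so L=9.

Answer: C=7, J=1, K=5, L=9, M=8, R=6, T=4, V=2, Y=0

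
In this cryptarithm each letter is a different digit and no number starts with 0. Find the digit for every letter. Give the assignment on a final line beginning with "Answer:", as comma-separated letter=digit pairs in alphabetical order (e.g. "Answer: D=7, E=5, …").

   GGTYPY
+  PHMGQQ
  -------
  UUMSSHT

Step 1. [col 1: Y + Q ≡ T (mod 10)] column 1 (Y + Q ≡ T (mod 10), carry-in 0) doesn't pin T yet; pick T=0 and continue, so T=0.
Step 2. [col 1: Y + Q ≡ T (mod 10)] several values work for Y in column 1 (Y + Q ≡ T (mod 10), carry-in 0); try Y=7 ⇒ Y=7.
Step 3. [U] adding two 6-digit numbers gives at most 6+1 digits, and here it does — U is that final carry and must be 1, so U=1.
Step 4. [col 1: Y + Q ≡ T (mod 10)] column 1 reads Y+Q+carry(0)=T with Y=7, T=0; with digits 0,1,7 already taken and all letters distinct, the only value for Q is 3. So Q=3.
Step 5. [col 2: P + Q ≡ H (mod 10)] column 2 (P + Q ≡ H (mod 10), carry-in 1) doesn't pin P yet; pick P=2 and continue, so P=2.
Step 6. [col 2: P + Q ≡ H (mod 10)] in column 2 we have P+Q≡H with carry-in 1; given P=2, Q=3 and digits 0,1,2,3,7 already taken and all letters distinct, that pins H to 6, so H=6.
Step 7. [col 3: Y + G ≡ S (mod 10)] in column 3 we have Y+G≡S with carry-in 0; given Y=7 and digits 0,1,2,3,6,7 already taken and all letters distinct, that pins S to 5, so S=5.
Step 8. [col 3: Y + G ≡ S (mod 10)] column 3 reads Y+G+carry(0)=S with Y=7, S=5; with digits 0,1,2,3,5,6,7 already taken and all letters distinct, the only value for G is 8 ⇒ G=8.
Step 9. [col 4: T + M ≡ S (mod 10)] column 4: given T=0, S=5, carry-in 1, and digits 0,1,2,3,5,6,7,8 already taken and all letters distinct, T+M≡S (mod 10) forces M=4. So M=4.

Answer: G=8, H=6, M=4, P=2, Q=3, S=5, T=0, U=1, Y=7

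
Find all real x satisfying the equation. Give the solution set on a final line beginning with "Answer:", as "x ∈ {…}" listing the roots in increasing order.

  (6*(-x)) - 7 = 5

Step 1. [(6*(-x)) - 7 = 5] add 7: x sits inside (… - 7) ⇒ sub: 6*(-x) = 12.
Step 2. [6*(-x) = 12] divide by the outer 6 ⇒ div: -x = 2.
Step 3. [-x = 2] LHS negated; negate both sides ⇒ neg: x = -2.

Answer: x ∈ {-2}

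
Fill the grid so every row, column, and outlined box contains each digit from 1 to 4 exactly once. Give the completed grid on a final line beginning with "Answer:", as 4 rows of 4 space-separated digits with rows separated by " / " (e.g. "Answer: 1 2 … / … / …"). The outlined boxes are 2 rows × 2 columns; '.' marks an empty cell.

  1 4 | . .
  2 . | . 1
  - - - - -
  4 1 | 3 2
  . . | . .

Step 1. [r4c4∈{4}] only 4 remains possible at r4c4, so r4c4=4.
Step 2. [r4c1∈{3}] r4c1's peers cover all but 3. So r4c1=3.
Step 3. [r2c3∈{4}] r2c3 has the single candidate 4 ⇒ r2c3=4.
Step 4. [r1c4∈{3}] r1c4's peers cover all but 3. So r1c4=3.
Step 5. [r2c2∈{3}] r2c2's peers cover all but 3, so r2c2=3.
Step 6. [r1c3∈{2}] r1c3's peers cover all but 2, so r1c3=2.
Step 7. [r4c2∈{2}] r4c2 has the single candidate 2, so r4c2=2.
Step 8. [r4c3∈{1}] r4c3 is down to just 1 ⇒ r4c3=1.

Answer: 1 4 2 3 / 2 3 4 1 / 4 1 3 2 / 3 2 1 4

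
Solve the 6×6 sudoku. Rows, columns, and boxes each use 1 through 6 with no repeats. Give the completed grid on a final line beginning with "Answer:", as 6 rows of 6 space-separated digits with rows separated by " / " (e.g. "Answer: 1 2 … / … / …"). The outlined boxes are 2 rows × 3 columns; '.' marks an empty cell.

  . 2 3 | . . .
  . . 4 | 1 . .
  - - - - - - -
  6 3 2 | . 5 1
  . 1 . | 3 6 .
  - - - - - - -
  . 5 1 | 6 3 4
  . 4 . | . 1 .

Step 1. [r6c4∈{2,5}] col 4 places 2 nowhere but r6c4, so r6c4=2.
Step 2. [r1c4∈{4,5}] in col 4, 5 fits only at r1c4, so r1c4=5.
Step 3. [r2c6∈{2,3,6}] across row 2, 3 lands solely at r2c6, so r2c6=3.
Step 4. [r2c1∈{5}] r2c1's peers cover all but 5 ⇒ r2c1=5.
Step 5. [r1c5∈{4}] r1c5 has the single candidate 4, so r1c5=4.
Step 6. [r5c1∈{2}] only 2 remains possible at r5c1 ⇒ r5c1=2.
Step 7. [r1c1∈{1}] r1c1's peers cover all but 1, so r1c1=1.
Step 8. [r6c6∈{5}] r6c6's peers cover all but 5 ⇒ r6c6=5.
Step 9. [r2c5∈{2}] r2c5's peers cover all but 2 ⇒ r2c5=2.
Step 10. [r6c3∈{6}] r6c3's peers cover all but 6 ⇒ r6c3=6.
Step 11. [r1c6∈{6}] r1c6's peers cover all but 6, so r1c6=6.
Step 12. [r4c3∈{5}] only 5 remains possible at r4c3, so r4c3=5.
Step 13. [r3c4∈{4}] r3c4 is down to just 4 ⇒ r3c4=4.
Step 14. [r4c1∈{4}] only 4 remains possible at r4c1 ⇒ r4c1=4.
Step 15. [r4c6∈{2}] nothing but 2 survives at r4c6. So r4c6=2.
Step 16. [r2c2∈{6}] r2c2 is down to just 6 ⇒ r2c2=6.
Step 17. [r6c1∈{3}] r6c1's peers cover all but 3 ⇒ r6c1=3.

Answer: 1 2 3 5 4 6 / 5 6 4 1 2 3 / 6 3 2 4 5 1 / 4 1 5 3 6 2 / 2 5 1 6 3 4 / 3 4 6 2 1 5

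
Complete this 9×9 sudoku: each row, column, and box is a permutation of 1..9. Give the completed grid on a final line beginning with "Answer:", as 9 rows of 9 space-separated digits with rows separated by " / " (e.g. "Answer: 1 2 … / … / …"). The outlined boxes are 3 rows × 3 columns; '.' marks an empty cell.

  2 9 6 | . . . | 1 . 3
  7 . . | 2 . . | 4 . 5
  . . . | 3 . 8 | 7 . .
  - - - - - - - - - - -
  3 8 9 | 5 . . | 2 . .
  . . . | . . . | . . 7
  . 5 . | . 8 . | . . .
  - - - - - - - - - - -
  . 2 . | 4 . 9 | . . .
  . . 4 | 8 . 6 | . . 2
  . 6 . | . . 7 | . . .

Step 1. [r9c4∈{1}] nothing but 1 survives at r9c4. So r9c4=1.
Step 2. [r2c6∈{1}] only 1 remains possible at r2c6 ⇒ r2c6=1.
Step 3. [r4c6∈{4}] nothing but 4 survives at r4c6, so r4c6=4.
Step 4. [r6c3∈{1,2,7}] box 4 places 7 nowhere but r6c3, so r6c3=7.
Step 5. [r7c8∈{1,3,5,6,7,8}] 7 has one home in row 7: r7c8 ⇒ r7c8=7.
Step 6. [r2c3∈{3,8}] box 1 places 8 nowhere but r2c3, so r2c3=8.
Step 7. [r9c5∈{2,3,5}] in row 9, 2 fits only at r9c5. So r9c5=2.
Step 8. [r4c5∈{1,6,7}] across row 4, 7 lands solely at r4c5, so r4c5=7.
Step 9. [r5c5∈{1,3,6,9}] col 5 places 1 nowhere but r5c5, so r5c5=1.
Step 10. [r6c1∈{1,4,6}] r6c1 is the only open cell in box 4 admitting 1 ⇒ r6c1=1.
Step 11. [r5c1∈{4,6}] in col 1, 6 fits only at r5c1, so r5c1=6.
Step 12. [r6c4∈{6,9}] in col 4, 6 fits only at r6c4. So r6c4=6.
Step 13. [r7c7∈{3,5,6,8}] 6 has one home in col 7: r7c7. So r7c7=6.
Step 14. [r3c1∈{4,5}] in col 1, 4 fits only at r3c1 ⇒ r3c1=4.
Step 15. [r3c3∈{1,5}] box 1 places 5 nowhere but r3c3, so r3c3=5.
Step 16. [r9c3∈{3}] nothing but 3 survives at r9c3 ⇒ r9c3=3.
Step 17. [r7c3∈{1}] r7c3 has the single candidate 1 ⇒ r7c3=1.
Step 18. [r7c9∈{8}] only 8 remains possible at r7c9. So r7c9=8.
Step 19. [r8c8∈{1,3,5,9}] 1 has one home in row 8: r8c8. So r8c8=1.
Step 20. [r8c7∈{3,5,9}] in box 9, 3 fits only at r8c7. So r8c7=3.
Step 21. [r6c7∈{9}] r6c7's peers cover all but 9, so r6c7=9.
Step 22. [r9c7∈{5}] only 5 remains possible at r9c7. So r9c7=5.
Step 23. [r6c9∈{4}] r6c9 has the single candidate 4, so r6c9=4.
Step 24. [r8c5∈{5}] nothing but 5 survives at r8c5. So r8c5=5.
Step 25. [r4c8∈{6}] r4c8 is down to just 6 ⇒ r4c8=6.
Step 26. [r2c8∈{9}] r2c8 has the single candidate 9. So r2c8=9.
Step 27. [r6c8∈{3}] nothing but 3 survives at r6c8. So r6c8=3.
Step 28. [r2c5∈{6}] nothing but 6 survives at r2c5, so r2c5=6.
Step 29. [r5c7∈{8}] r5c7 is down to just 8, so r5c7=8.
Step 30. [r5c3∈{2}] r5c3 is down to just 2, so r5c3=2.
Step 31. [r9c9∈{9}] r9c9 is down to just 9. So r9c9=9.
Step 32. [r5c2∈{4}] only 4 remains possible at r5c2 ⇒ r5c2=4.
Step 33. [r1c8∈{8}] nothing but 8 survives at r1c8. So r1c8=8.
Step 34. [r8c2∈{7}] r8c2 has the single candidate 7, so r8c2=7.
Step 35. [r4c9∈{1}] r4c9 has the single candidate 1 ⇒ r4c9=1.
Step 36. [r3c2∈{1}] nothing but 1 survives at r3c2. So r3c2=1.
Step 37. [r5c6∈{3}] r5c6 has the single candidate 3 ⇒ r5c6=3.
Step 38. [r3c8∈{2}] r3c8 has the single candidate 2 ⇒ r3c8=2.
Step 39. [r6c6∈{2}] nothing but 2 survives at r6c6. So r6c6=2.
Step 40. [r3c5∈{9}] only 9 remains possible at r3c5 ⇒ r3c5=9.
Step 41. [r8c1∈{9}] r8c1 is down to just 9, so r8c1=9.
Step 42. [r1c5∈{4}] nothing but 4 survives at r1c5 ⇒ r1c5=4.
Step 43. [r7c5∈{3}] nothing but 3 survives at r7c5 ⇒ r7c5=3.
Step 44. [r7c1∈{5}] r7c1 has the single candidate 5 ⇒ r7c1=5.
Step 45. [r5c8∈{5}] r5c8's peers cover all but 5 ⇒ r5c8=5.
Step 46. [r2c2∈{3}] r2c2 is down to just 3 ⇒ r2c2=3.
Step 47. [r1c6∈{5}] r1c6 has the single candidate 5 ⇒ r1c6=5.
Step 48. [r5c4∈{9}] r5c4 is down to just 9. So r5c4=9.
Step 49. [r1c4∈{7}] r1c4 has the single candidate 7. So r1c4=7.
Step 50. [r3c9∈{6}] r3c9 has the single candidate 6. So r3c9=6.
Step 51. [r9c8∈{4}] only 4 remains possible at r9c8 ⇒ r9c8=4.
Step 52. [r9c1∈{8}] only 8 remains possible at r9c1. So r9c1=8.

Answer: 2 9 6 7 4 5 1 8 3 / 7 3 8 2 6 1 4 9 5 / 4 1 5 3 9 8 7 2 6 / 3 8 9 5 7 4 2 6 1 / 6 4 2 9 1 3 8 5 7 / 1 5 7 6 8 2 9 3 4 / 5 2 1 4 3 9 6 7 8 / 9 7 4 8 5 6 3 1 2 / 8 6 3 1 2 7 5 4 9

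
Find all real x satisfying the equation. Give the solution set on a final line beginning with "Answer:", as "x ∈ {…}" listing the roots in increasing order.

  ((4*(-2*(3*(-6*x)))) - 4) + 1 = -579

Step 1. [((4*(-2*(3*(-6*x)))) - 4) + 1 = -579] subtract 1: x sits inside (… + 1). So sub: (4*(-2*(3*(-6*x)))) - 4 = -580.
Step 2. [(4*(-2*(3*(-6*x)))) - 4 = -580] common factor 4 (LHS and -580) — divide through. So factor: (-2*(3*(-6*x))) - 1 = -145.
Step 3. [(-2*(3*(-6*x))) - 1 = -145] 1 comes off first (add 1). So sub: -2*(3*(-6*x)) = -144.
Step 4. [-2*(3*(-6*x)) = -144] leading coefficient -2: divide by -2, so div: 3*(-6*x) = 72.
Step 5. [3*(-6*x) = 72] 3 out front; divide by 3, so div: -6*x = 24.
Step 6. [-6*x = 24] -6 out front; divide by -6 ⇒ div: x = -4.

Answer: x ∈ {-4}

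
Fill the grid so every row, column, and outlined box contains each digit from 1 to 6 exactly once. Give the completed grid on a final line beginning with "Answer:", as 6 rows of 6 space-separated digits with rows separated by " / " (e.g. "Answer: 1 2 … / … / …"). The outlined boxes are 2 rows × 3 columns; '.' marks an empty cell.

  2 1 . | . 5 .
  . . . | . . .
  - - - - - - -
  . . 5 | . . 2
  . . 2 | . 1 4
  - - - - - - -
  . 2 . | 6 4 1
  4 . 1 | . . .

Step 1. [r3c4∈{3}] r3c4's peers cover all but 3. So r3c4=3.
Step 2. [r6c2∈{3,5,6}] across row 6, 6 lands solely at r6c2 ⇒ r6c2=6.
Step 3. [r5c3∈{3}] only 3 remains possible at r5c3. So r5c3=3.
Step 4. [r1c6∈{3,6}] r1c6 is the only open cell in row 1 admitting 3, so r1c6=3.
Step 5. [r1c3∈{4,6}] r1c3 is the only open cell in row 1 admitting 6, so r1c3=6.
Step 6. [r2c2∈{3,4,5}] 5 has one home in col 2: r2c2, so r2c2=5.
Step 7. [r4c1∈{3,6}] across row 4, 6 lands solely at r4c1. So r4c1=6.
Step 8. [r2c4∈{1,2,4}] row 2 places 1 nowhere but r2c4, so r2c4=1.
Step 9. [r6c4∈{2,5}] r6c4 is the only open cell in col 4 admitting 2 ⇒ r6c4=2.
Step 10. [r2c6∈{6}] r2c6 is down to just 6, so r2c6=6.
Step 11. [r6c5∈{3}] only 3 remains possible at r6c5. So r6c5=3.
Step 12. [r2c1∈{3}] r2c1's peers cover all but 3, so r2c1=3.
Step 13. [r6c6∈{5}] r6c6 has the single candidate 5. So r6c6=5.
Step 14. [r3c1∈{1}] r3c1 is down to just 1, so r3c1=1.
Step 15. [r3c2∈{4}] r3c2 has the single candidate 4. So r3c2=4.
Step 16. [r2c3∈{4}] only 4 remains possible at r2c3 ⇒ r2c3=4.
Step 17. [r1c4∈{4}] r1c4 has the single candidate 4. So r1c4=4.
Step 18. [r4c4∈{5}] r4c4 is down to just 5, so r4c4=5.
Step 19. [r2c5∈{2}] r2c5's peers cover all but 2 ⇒ r2c5=2.
Step 20. [r5c1∈{5}] nothing but 5 survives at r5c1. So r5c1=5.
Step 21. [r4c2∈{3}] r4c2's peers cover all but 3. So r4c2=3.
Step 22. [r3c5∈{6}] r3c5 is down to just 6, so r3c5=6.

Answer: 2 1 6 4 5 3 / 3 5 4 1 2 6 / 1 4 5 3 6 2 / 6 3 2 5 1 4 / 5 2 3 6 4 1 / 4 6 1 2 3 5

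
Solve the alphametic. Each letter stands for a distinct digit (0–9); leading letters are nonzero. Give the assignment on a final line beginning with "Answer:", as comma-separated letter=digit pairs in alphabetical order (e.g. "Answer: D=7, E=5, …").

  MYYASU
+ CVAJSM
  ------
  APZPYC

Step 1. [col 1: U + M ≡ C (mod 10)] U=9 is one option consistent with column 1 (U + M ≡ C (mod 10), carry-in 0) — take it ⇒ U=9.
Step 2. [col 1: U + M ≡ C (mod 10)] C=1 is one option consistent with column 1 (U + M ≡ C (mod 10), carry-in 0) — take it ⇒ C=1.
Step 3. [col 1: U + M ≡ C (mod 10)] column 1: given U=9, C=1, carry-in 0, and digits 1,9 already taken and all letters distinct, U+M≡C (mod 10) forces M=2. So M=2.
Step 4. [col 2: S + S ≡ Y (mod 10)] no forcing yet in column 2 (carry-in 1); S=6 is free and consistent — try it. So S=6.
Step 5. [col 2: S + S ≡ Y (mod 10)] column 2: given S=6, carry-in 1, and digits 1,2,6,9 already taken and all letters distinct, S+S≡Y (mod 10) forces Y=3 ⇒ Y=3.
Step 6. [col 3: A + J ≡ P (mod 10)] no forcing yet in column 3 (carry-in 1); P=0 is free and consistent — try it. So P=0.
Step 7. [col 3: A + J ≡ P (mod 10)] J=5 is one option consistent with column 3 (A + J ≡ P (mod 10), carry-in 1) — take it ⇒ J=5.
Step 8. [col 3: A + J ≡ P (mod 10)] in column 3 we have A+J≡P with carry-in 1; given J=5, P=0 and digits 0,1,2,3,5,6,9 already taken and all letters distinct, that pins A to 4, so A=4.
Step 9. [col 4: Y + A ≡ Z (mod 10)] column 4 reads Y+A+carry(1)=Z with Y=3, A=4; with digits 0,1,2,3,4,5,6,9 already taken and all letters distinct, the only value for Z is 8, so Z=8.
Step 10. [col 5: Y + V ≡ P (mod 10)] from column 5 (Y=3, P=0, carry-in 0, digits 0,1,2,3,4,5,6,8,9 already taken and all letters distinct): V must equal 7, so V=7.

Answer: A=4, C=1, J=5, M=2, P=0, S=6, U=9, V=7, Y=3, Z=8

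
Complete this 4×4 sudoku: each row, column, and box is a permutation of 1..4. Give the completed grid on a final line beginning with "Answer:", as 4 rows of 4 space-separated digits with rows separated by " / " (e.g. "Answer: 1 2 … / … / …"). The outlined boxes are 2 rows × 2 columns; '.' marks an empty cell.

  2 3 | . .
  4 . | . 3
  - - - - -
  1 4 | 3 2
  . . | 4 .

Step 1. [r1c3∈{1}] r1c3 has the single candidate 1 ⇒ r1c3=1.
Step 2. [r1c4∈{4}] nothing but 4 survives at r1c4. So r1c4=4.
Step 3. [r2c3∈{2}] nothing but 2 survives at r2c3 ⇒ r2c3=2.
Step 4. [r4c1∈{3}] r4c1 is down to just 3. So r4c1=3.
Step 5. [r4c2∈{2}] r4c2 is down to just 2 ⇒ r4c2=2.
Step 6. [r4c4∈{1}] r4c4 is down to just 1 ⇒ r4c4=1.
Step 7. [r2c2∈{1}] r2c2 has the single candidate 1 ⇒ r2c2=1.

Answer: 2 3 1 4 / 4 1 2 3 / 1 4 3 2 / 3 2 4 1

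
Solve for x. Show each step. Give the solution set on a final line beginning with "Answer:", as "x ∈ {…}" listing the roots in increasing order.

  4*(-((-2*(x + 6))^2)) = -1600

Step 1. [4*(-((-2*(x + 6))^2)) = -1600] LHS = 4·(…); ÷4 both sides. So div: -((-2*(x + 6))^2) = -400.
Step 2. [-((-2*(x + 6))^2) = -400] flip signs both sides. So neg: (-2*(x + 6))^2 = 400.
Step 3. [(-2*(x + 6))^2 = 400] 400 ≥ 0, LHS is (·)² — take ±√ ⇒ sqrt: -2*(x + 6) = 20 or -20.
Step 4. [-2*(x + 6) = 20 or -20] leading coefficient -2: divide by -2, so div: x + 6 = -10 or 10.
Step 5. [x + 6 = -10 or 10] the outer +6 inverts by subtracting 6. So sub: x = -16 or 4.

Answer: x ∈ {-16, 4}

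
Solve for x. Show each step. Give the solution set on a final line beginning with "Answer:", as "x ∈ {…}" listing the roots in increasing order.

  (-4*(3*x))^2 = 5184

Step 1. [(-4*(3*x))^2 = 5184] 5184 ≥ 0, LHS is (·)² — take ±√. So sqrt: -4*(3*x) = 72 or -72.
Step 2. [-4*(3*x) = 72 or -72] leading coefficient -4: divide by -4 ⇒ div: 3*x = -18 or 18.
Step 3. [3*x = -18 or 18] 3 out front; divide by 3. So div: x = -6 or 6.

Answer: x ∈ {-6, 6}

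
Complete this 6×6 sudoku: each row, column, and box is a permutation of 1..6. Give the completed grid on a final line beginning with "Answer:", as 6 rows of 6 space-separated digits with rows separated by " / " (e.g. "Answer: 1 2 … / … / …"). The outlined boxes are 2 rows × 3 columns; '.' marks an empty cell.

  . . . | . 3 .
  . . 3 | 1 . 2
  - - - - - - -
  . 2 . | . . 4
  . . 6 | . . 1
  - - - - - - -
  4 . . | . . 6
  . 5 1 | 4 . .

Step 1. [r3c3∈{5}] r3c3 has the single candidate 5 ⇒ r3c3=5.
Step 2. [r4c1∈{3}] r4c1's peers cover all but 3, so r4c1=3.
Step 3. [r5c3∈{2}] only 2 remains possible at r5c3 ⇒ r5c3=2.
Step 4. [r1c6∈{5}] r1c6 is down to just 5. So r1c6=5.
Step 5. [r1c4∈{6}] only 6 remains possible at r1c4. So r1c4=6.
Step 6. [r1c3∈{4}] r1c3 has the single candidate 4 ⇒ r1c3=4.
Step 7. [r4c4∈{2,5}] in col 4, 2 fits only at r4c4, so r4c4=2.
Step 8. [r5c4∈{3,5}] col 4 places 5 nowhere but r5c4 ⇒ r5c4=5.
Step 9. [r1c2∈{1}] nothing but 1 survives at r1c2 ⇒ r1c2=1.
Step 10. [r2c1∈{5,6}] 5 has one home in row 2: r2c1, so r2c1=5.
Step 11. [r2c5∈{4}] r2c5's peers cover all but 4, so r2c5=4.
Step 12. [r3c4∈{3}] only 3 remains possible at r3c4 ⇒ r3c4=3.
Step 13. [r6c6∈{3}] only 3 remains possible at r6c6, so r6c6=3.
Step 14. [r4c5∈{5}] r4c5 has the single candidate 5, so r4c5=5.
Step 15. [r3c5∈{6}] r3c5 has the single candidate 6 ⇒ r3c5=6.
Step 16. [r5c5∈{1}] r5c5 has the single candidate 1. So r5c5=1.
Step 17. [r3c1∈{1}] r3c1's peers cover all but 1, so r3c1=1.
Step 18. [r1c1∈{2}] nothing but 2 survives at r1c1, so r1c1=2.
Step 19. [r2c2∈{6}] r2c2's peers cover all but 6. So r2c2=6.
Step 20. [r5c2∈{3}] r5c2 has the single candidate 3, so r5c2=3.
Step 21. [r6c1∈{6}] only 6 remains possible at r6c1. So r6c1=6.
Step 22. [r4c2∈{4}] nothing but 4 survives at r4c2 ⇒ r4c2=4.
Step 23. [r6c5∈{2}] r6c5 has the single candidate 2 ⇒ r6c5=2.

Answer: 2 1 4 6 3 5 / 5 6 3 1 4 2 / 1 2 5 3 6 4 / 3 4 6 2 5 1 / 4 3 2 5 1 6 / 6 5 1 4 2 3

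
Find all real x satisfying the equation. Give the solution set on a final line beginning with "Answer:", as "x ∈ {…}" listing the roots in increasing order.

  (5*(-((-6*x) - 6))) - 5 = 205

Step 1. [(5*(-((-6*x) - 6))) - 5 = 205] common factor 5 (LHS and 205) — divide through ⇒ factor: (-((-6*x) - 6)) - 1 = 41.
Step 2. [(-((-6*x) - 6)) - 1 = 41] add 1: x sits inside (… - 1) ⇒ sub: -((-6*x) - 6) = 42.
Step 3. [-((-6*x) - 6) = 42] LHS negated; negate both sides, so neg: (-6*x) - 6 = -42.
Step 4. [(-6*x) - 6 = -42] 6 comes off first (add 6) ⇒ sub: -6*x = -36.
Step 5. [-6*x = -36] divide by the outer -6. So div: x = 6.

Answer: x ∈ {6}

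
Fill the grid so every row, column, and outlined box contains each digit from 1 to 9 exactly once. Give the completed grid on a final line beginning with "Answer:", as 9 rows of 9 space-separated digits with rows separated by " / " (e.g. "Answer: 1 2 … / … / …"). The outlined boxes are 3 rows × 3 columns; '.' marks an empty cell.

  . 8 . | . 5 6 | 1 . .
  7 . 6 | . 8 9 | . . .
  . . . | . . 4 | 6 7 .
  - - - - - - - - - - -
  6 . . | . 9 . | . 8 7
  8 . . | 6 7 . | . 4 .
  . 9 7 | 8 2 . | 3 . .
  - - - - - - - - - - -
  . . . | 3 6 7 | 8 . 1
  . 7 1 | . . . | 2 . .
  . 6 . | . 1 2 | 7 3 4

Step 1. [r4c7∈{5}] r4c7's peers cover all but 5, so r4c7=5.
Step 2. [r6c1∈{1,4,5}] 4 has one home in row 6: r6c1. So r6c1=4.
Step 3. [r3c1∈{1,2,3,5,9}] col 1 places 1 nowhere but r3c1, so r3c1=1.
Step 4. [r5c9∈{2,9}] r5c9 is the only open cell in box 6 admitting 2, so r5c9=2.
Step 5. [r1c3∈{2,3,4,9}] across row 1, 4 lands solely at r1c3, so r1c3=4.
Step 6. [r3c4∈{2}] nothing but 2 survives at r3c4. So r3c4=2.
Step 7. [r8c1∈{3,5,9}] row 8 places 3 nowhere but r8c1 ⇒ r8c1=3.
Step 8. [r3c9∈{3,5,8,9}] 8 has one home in row 3: r3c9 ⇒ r3c9=8.
Step 9. [r3c3∈{3,5,9}] in row 3, 9 fits only at r3c3 ⇒ r3c3=9.
Step 10. [r3c2∈{3,5}] row 3 places 5 nowhere but r3c2, so r3c2=5.
Step 11. [r2c2∈{2,3}] in box 1, 3 fits only at r2c2, so r2c2=3.
Step 12. [r5c3∈{3,5}] in box 4, 5 fits only at r5c3. So r5c3=5.
Step 13. [r7c3∈{2}] nothing but 2 survives at r7c3, so r7c3=2.
Step 14. [r6c8∈{1,6}] in col 8, 1 fits only at r6c8. So r6c8=1.
Step 15. [r8c8∈{5,6,9}] 6 has one home in col 8: r8c8, so r8c8=6.
Step 16. [r2c9∈{5}] r2c9 has the single candidate 5. So r2c9=5.
Step 17. [r8c9∈{9}] only 9 remains possible at r8c9. So r8c9=9.
Step 18. [r4c4∈{1,4}] 4 has one home in row 4: r4c4, so r4c4=4.
Step 19. [r7c1∈{5,9}] 9 has one home in row 7: r7c1. So r7c1=9.
Step 20. [r5c6∈{1,3}] 3 has one home in row 5: r5c6 ⇒ r5c6=3.
Step 21. [r8c4∈{5}] r8c4's peers cover all but 5. So r8c4=5.
Step 22. [r4c6∈{1}] nothing but 1 survives at r4c6 ⇒ r4c6=1.
Step 23. [r2c8∈{2}] r2c8 is down to just 2, so r2c8=2.
Step 24. [r2c4∈{1}] nothing but 1 survives at r2c4, so r2c4=1.
Step 25. [r1c4∈{7}] nothing but 7 survives at r1c4 ⇒ r1c4=7.
Step 26. [r1c9∈{3}] only 3 remains possible at r1c9, so r1c9=3.
Step 27. [r2c7∈{4}] r2c7 is down to just 4 ⇒ r2c7=4.
Step 28. [r9c4∈{9}] r9c4 has the single candidate 9, so r9c4=9.
Step 29. [r8c6∈{8}] only 8 remains possible at r8c6, so r8c6=8.
Step 30. [r8c5∈{4}] r8c5's peers cover all but 4 ⇒ r8c5=4.
Step 31. [r4c2∈{2}] only 2 remains possible at r4c2 ⇒ r4c2=2.
Step 32. [r1c8∈{9}] nothing but 9 survives at r1c8 ⇒ r1c8=9.
Step 33. [r7c8∈{5}] r7c8 has the single candidate 5. So r7c8=5.
Step 34. [r5c2∈{1}] r5c2 is down to just 1, so r5c2=1.
Step 35. [r4c3∈{3}] only 3 remains possible at r4c3, so r4c3=3.
Step 36. [r1c1∈{2}] only 2 remains possible at r1c1, so r1c1=2.
Step 37. [r3c5∈{3}] r3c5 is down to just 3 ⇒ r3c5=3.
Step 38. [r6c9∈{6}] only 6 remains possible at r6c9, so r6c9=6.
Step 39. [r7c2∈{4}] r7c2 is down to just 4, so r7c2=4.
Step 40. [r6c6∈{5}] r6c6 has the single candidate 5, so r6c6=5.
Step 41. [r9c1∈{5}] r9c1's peers cover all but 5, so r9c1=5.
Step 42. [r9c3∈{8}] r9c3's peers cover all but 8 ⇒ r9c3=8.
Step 43. [r5c7∈{9}] r5c7 is down to just 9 ⇒ r5c7=9.

Answer: 2 8 4 7 5 6 1 9 3 / 7 3 6 1 8 9 4 2 5 / 1 5 9 2 3 4 6 7 8 / 6 2 3 4 9 1 5 8 7 / 8 1 5 6 7 3 9 4 2 / 4 9 7 8 2 5 3 1 6 / 9 4 2 3 6 7 8 5 1 / 3 7 1 5 4 8 2 6 9 / 5 6 8 9 1 2 7 3 4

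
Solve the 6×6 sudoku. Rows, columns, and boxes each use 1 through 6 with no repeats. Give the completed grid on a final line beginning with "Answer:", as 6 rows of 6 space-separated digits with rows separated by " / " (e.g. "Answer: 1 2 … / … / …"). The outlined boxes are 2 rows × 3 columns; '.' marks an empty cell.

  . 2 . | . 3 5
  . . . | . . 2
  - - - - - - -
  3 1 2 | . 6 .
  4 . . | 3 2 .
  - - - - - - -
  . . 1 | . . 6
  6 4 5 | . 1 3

Step 1. [r2c5∈{4}] r2c5's peers cover all but 4. So r2c5=4.
Step 2. [r5c4∈{2,4,5}] row 5 places 4 nowhere but r5c4. So r5c4=4.
Step 3. [r4c3∈{6}] r4c3 has the single candidate 6 ⇒ r4c3=6.
Step 4. [r2c2∈{3,5,6}] r2c2 is the only open cell in col 2 admitting 6. So r2c2=6.
Step 5. [r1c1∈{1}] nothing but 1 survives at r1c1 ⇒ r1c1=1.
Step 6. [r2c4∈{1}] r2c4 is down to just 1. So r2c4=1.
Step 7. [r5c2∈{3}] r5c2 has the single candidate 3, so r5c2=3.
Step 8. [r5c1∈{2}] r5c1's peers cover all but 2 ⇒ r5c1=2.
Step 9. [r2c3∈{3}] r2c3's peers cover all but 3. So r2c3=3.
Step 10. [r1c4∈{6}] only 6 remains possible at r1c4 ⇒ r1c4=6.
Step 11. [r4c6∈{1}] nothing but 1 survives at r4c6 ⇒ r4c6=1.
Step 12. [r2c1∈{5}] r2c1 is down to just 5. So r2c1=5.
Step 13. [r1c3∈{4}] r1c3 has the single candidate 4. So r1c3=4.
Step 14. [r3c4∈{5}] only 5 remains possible at r3c4 ⇒ r3c4=5.
Step 15. [r4c2∈{5}] r4c2 is down to just 5 ⇒ r4c2=5.
Step 16. [r3c6∈{4}] only 4 remains possible at r3c6 ⇒ r3c6=4.
Step 17. [r5c5∈{5}] r5c5's peers cover all but 5, so r5c5=5.
Step 18. [r6c4∈{2}] r6c4 is down to just 2 ⇒ r6c4=2.

Answer: 1 2 4 6 3 5 / 5 6 3 1 4 2 / 3 1 2 5 6 4 / 4 5 6 3 2 1 / 2 3 1 4 5 6 / 6 4 5 2 1 3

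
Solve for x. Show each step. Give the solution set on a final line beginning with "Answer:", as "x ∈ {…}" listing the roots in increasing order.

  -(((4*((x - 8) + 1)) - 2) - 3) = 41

Step 1. [-(((4*((x - 8) + 1)) - 2) - 3) = 41] LHS negated; negate both sides. So neg: ((4*((x - 8) + 1)) - 2) - 3 = -41.
Step 2. [((4*((x - 8) + 1)) - 2) - 3 = -41] peel the -3: add 3 from each side. So sub: (4*((x - 8) + 1)) - 2 = -38.
Step 3. [(4*((x - 8) + 1)) - 2 = -38] add 2: x sits inside (… - 2). So sub: 4*((x - 8) + 1) = -36.
Step 4. [4*((x - 8) + 1) = -36] LHS = 4·(…); ÷4 both sides, so div: (x - 8) + 1 = -9.
Step 5. [(x - 8) + 1 = -9] subtract 1: x sits inside (… + 1). So sub: x - 8 = -10.
Step 6. [x - 8 = -10] -8 is outermost — add 8 both sides ⇒ sub: x = -2.

Answer: x ∈ {-2}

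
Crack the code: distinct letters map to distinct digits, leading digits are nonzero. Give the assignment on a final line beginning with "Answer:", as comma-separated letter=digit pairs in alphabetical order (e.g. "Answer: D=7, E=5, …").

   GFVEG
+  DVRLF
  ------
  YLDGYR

Step 1. [col 1: G + F ≡ R (mod 10)] column 1 (G + F ≡ R (mod 10), carry-in 0) doesn't pin R yet; pick R=2 and continue, so R=2.
Step 2. [col 1: G + F ≡ R (mod 10)] several values work for F in column 1 (G + F ≡ R (mod 10), carry-in 0); try F=4 ⇒ F=4.
Step 3. [Y] Y is the leading digit of a 6-digit sum of two 5-digit numbers; the final carry is exactly 1 ⇒ Y=1.
Step 4. [col 1: G + F ≡ R (mod 10)] column 1 reads G+F+carry(0)=R with F=4, R=2; with digits 1,2,4 already taken and all letters distinct, the only value for G is 8, so G=8.
Step 5. [col 2: E + L ≡ Y (mod 10)] column 2 (E + L ≡ Y (mod 10), carry-in 1) doesn't pin E yet; pick E=3 and continue ⇒ E=3.
Step 6. [col 2: E + L ≡ Y (mod 10)] in column 2 we have E+L≡Y with carry-in 1; given E=3, Y=1 and digits 1,2,3,4,8 already taken and all letters distinct, that pins L to 7 ⇒ L=7.
Step 7. [col 3: V + R ≡ G (mod 10)] in column 3 we have V+R≡G with carry-in 1; given R=2, G=8 and digits 1,2,3,4,7,8 already taken and all letters distinct, that pins V to 5. So V=5.
Step 8. [col 4: F + V ≡ D (mod 10)] column 4 reads F+V+carry(0)=D with F=4, V=5; with digits 1,2,3,4,5,7,8 already taken and all letters distinct, the only value for D is 9, so D=9.

Answer: D=9, E=3, F=4, G=8, L=7, R=2, V=5, Y=1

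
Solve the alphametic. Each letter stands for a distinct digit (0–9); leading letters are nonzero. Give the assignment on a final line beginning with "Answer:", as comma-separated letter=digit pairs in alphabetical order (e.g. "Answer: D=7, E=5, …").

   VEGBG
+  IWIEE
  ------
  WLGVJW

Step 1. [col 1: G + E ≡ W (mod 10)] no forcing yet in column 1 (carry-in 0); G=6 is free and consistent — try it, so G=6.
Step 2. [col 1: G + E ≡ W (mod 10)] E=5 is one option consistent with column 1 (G + E ≡ W (mod 10), carry-in 0) — take it ⇒ E=5.
Step 3. [col 1: G + E ≡ W (mod 10)] from column 1 (G=6, E=5, carry-in 0, digits 5,6 already taken and all letters distinct): W must equal 1. So W=1.
Step 4. [col 2: B + E ≡ J (mod 10)] several values work for B in column 2 (B + E ≡ J (mod 10), carry-in 1); try B=3. So B=3.
Step 5. [col 2: B + E ≡ J (mod 10)] column 2: given B=3, E=5, carry-in 1, and digits 1,3,5,6 already taken and all letters distinct, B+E≡J (mod 10) forces J=9, so J=9.
Step 6. [col 3: G + I ≡ V (mod 10)] I=2 is one option consistent with column 3 (G + I ≡ V (mod 10), carry-in 0) — take it ⇒ I=2.
Step 7. [col 3: G + I ≡ V (mod 10)] from column 3 (G=6, I=2, carry-in 0, digits 1,2,3,5,6,9 already taken and all letters distinct): V must equal 8 ⇒ V=8.
Step 8. [col 5: V + I ≡ L (mod 10)] column 5: given V=8, I=2, carry-in 0, and digits 1,2,3,5,6,8,9 already taken and all letters distinct, V+I≡L (mod 10) forces L=0. So L=0.

Answer: B=3, E=5, G=6, I=2, J=9, L=0, V=8, W=1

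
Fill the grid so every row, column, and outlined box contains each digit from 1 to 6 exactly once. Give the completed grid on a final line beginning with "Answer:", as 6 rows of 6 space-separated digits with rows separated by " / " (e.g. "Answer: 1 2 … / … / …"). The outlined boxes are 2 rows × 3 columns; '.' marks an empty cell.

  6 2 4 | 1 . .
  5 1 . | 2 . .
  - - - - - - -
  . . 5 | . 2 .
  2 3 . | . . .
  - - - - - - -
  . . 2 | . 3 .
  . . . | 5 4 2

Step 1. [r4c5∈{1,5,6}] 1 has one home in col 5: r4c5. So r4c5=1.
Step 2. [r2c6∈{3,4,6}] in row 2, 4 fits only at r2c6 ⇒ r2c6=4.
Step 3. [r4c3∈{6}] r4c3's peers cover all but 6. So r4c3=6.
Step 4. [r3c2∈{4}] nothing but 4 survives at r3c2. So r3c2=4.
Step 5. [r5c4∈{6}] r5c4's peers cover all but 6 ⇒ r5c4=6.
Step 6. [r6c3∈{1,3}] r6c3 is the only open cell in col 3 admitting 1. So r6c3=1.
Step 7. [r1c6∈{3,5}] in row 1, 3 fits only at r1c6, so r1c6=3.
Step 8. [r2c3∈{3}] r2c3 is down to just 3 ⇒ r2c3=3.
Step 9. [r5c1∈{4}] only 4 remains possible at r5c1. So r5c1=4.
Step 10. [r1c5∈{5}] only 5 remains possible at r1c5. So r1c5=5.
Step 11. [r4c4∈{4}] nothing but 4 survives at r4c4, so r4c4=4.
Step 12. [r3c6∈{6}] r3c6 is down to just 6 ⇒ r3c6=6.
Step 13. [r6c1∈{3}] nothing but 3 survives at r6c1, so r6c1=3.
Step 14. [r4c6∈{5}] r4c6's peers cover all but 5, so r4c6=5.
Step 15. [r6c2∈{6}] nothing but 6 survives at r6c2, so r6c2=6.
Step 16. [r2c5∈{6}] nothing but 6 survives at r2c5 ⇒ r2c5=6.
Step 17. [r3c4∈{3}] r3c4 has the single candidate 3, so r3c4=3.
Step 18. [r3c1∈{1}] nothing but 1 survives at r3c1, so r3c1=1.
Step 19. [r5c2∈{5}] nothing but 5 survives at r5c2, so r5c2=5.
Step 20. [r5c6∈{1}] r5c6's peers cover all but 1. So r5c6=1.

Answer: 6 2 4 1 5 3 / 5 1 3 2 6 4 / 1 4 5 3 2 6 / 2 3 6 4 1 5 / 4 5 2 6 3 1 / 3 6 1 5 4 2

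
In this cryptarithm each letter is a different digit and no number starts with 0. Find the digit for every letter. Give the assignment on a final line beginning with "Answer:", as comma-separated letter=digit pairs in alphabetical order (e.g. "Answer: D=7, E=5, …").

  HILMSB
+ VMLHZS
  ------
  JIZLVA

Step 1. [col 1: B + S ≡ A (mod 10)] A=2 is one option consistent with column 1 (B + S ≡ A (mod 10), carry-in 0) — take it. So A=2.
Step 2. [col 1: B + S ≡ A (mod 10)] no forcing yet in column 1 (carry-in 0); S=7 is free and consistent — try it ⇒ S=7.
Step 3. [col 1: B + S ≡ A (mod 10)] in column 1 we have B+S≡A with carry-in 0; given S=7, A=2 and digits 2,7 already taken and all letters distinct, that pins B to 5 ⇒ B=5.
Step 4. [col 2: S + Z ≡ V (mod 10)] column 2 (S + Z ≡ V (mod 10), carry-in 1) doesn't pin V yet; pick V=6 and continue. So V=6.
Step 5. [col 2: S + Z ≡ V (mod 10)] from column 2 (S=7, V=6, carry-in 1, digits 2,5,6,7 already taken and all letters distinct): Z must equal 8. So Z=8.
Step 6. [col 3: M + H ≡ L (mod 10)] in column 3 we have M+H≡L with carry-in 1; given nothing yet and digits 2,5,6,7,8 already taken and all letters distinct, that pins L to 4. So L=4.
Step 7. [col 3: M + H ≡ L (mod 10)] H=3 is one option consistent with column 3 (M + H ≡ L (mod 10), carry-in 1) — take it ⇒ H=3.
Step 8. [col 3: M + H ≡ L (mod 10)] column 3 reads M+H+carry(1)=L with H=3, L=4; with digits 2,3,4,5,6,7,8 already taken and all letters distinct, the only value for M is 0 ⇒ M=0.
Step 9. [col 5: I + M ≡ I (mod 10)] no forcing yet in column 5 (carry-in 0); I=1 is free and consistent — try it, so I=1.
Step 10. [col 6: H + V ≡ J (mod 10)] column 6 reads H+V+carry(0)=J with H=3, V=6; with digits 0,1,2,3,4,5,6,7,8 already taken and all letters distinct, the only value for J is 9, so J=9.

Answer: A=2, B=5, H=3, I=1, J=9, L=4, M=0, S=7, V=6, Z=8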